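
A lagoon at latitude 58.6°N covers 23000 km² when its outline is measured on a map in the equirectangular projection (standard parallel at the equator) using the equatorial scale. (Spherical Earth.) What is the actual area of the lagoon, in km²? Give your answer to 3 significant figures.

12000 km²

For the equirectangular projection with φ₀ = 0 (plate carrée), h = 1 along meridians and k = sec φ along parallels.
Areal scale = h·k = 1 × sec φ; at 58.6°, h = 1.000, k = 1.919, so h·k = 1.919.
True area = apparent / (areal scale) = 23000 / 1.919 ≈ 12000 km².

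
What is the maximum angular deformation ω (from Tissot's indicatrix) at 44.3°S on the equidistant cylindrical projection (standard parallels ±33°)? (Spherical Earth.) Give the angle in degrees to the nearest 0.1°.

The equidistant cylindrical projection with φ₀ = 33° has h = 1 (meridians true) and k = cos φ₀ / cos φ along parallels.
At 44.3°: h = 1.000, k = 1.172; principal scales a = 1.172, b = 1.000.
sin(ω/2) = (a − b)/(a + b) = 0.1718/2.172 = 0.07912, so ω = 2 arcsin(0.07912) ≈ 9.1°.

9.1°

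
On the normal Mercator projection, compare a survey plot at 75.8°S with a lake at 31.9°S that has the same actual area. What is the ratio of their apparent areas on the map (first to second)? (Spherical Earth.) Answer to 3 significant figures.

Mercator areal scale is sec²φ.
At 75.8°: sec²(75.8°) = 1/0.2453² = 16.62.
At 31.9°: sec²(31.9°) = 1/0.8490² = 1.387.
Ratio = 16.62/1.387 = cos²(31.9°)/cos²(75.8°) ≈ 12.0.

12.0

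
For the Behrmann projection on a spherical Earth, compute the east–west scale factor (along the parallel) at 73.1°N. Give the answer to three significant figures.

The Behrmann projection is cylindrical equal-area with φ₀ = 30°. Cylindrical equal-area (φ₀ = 30°): h = cos φ / cos 30° along meridians, k = cos 30° / cos φ along parallels; h·k = 1.
k = cos 30° / cos 73.1° = 0.8660/0.2907 = 2.979.

2.98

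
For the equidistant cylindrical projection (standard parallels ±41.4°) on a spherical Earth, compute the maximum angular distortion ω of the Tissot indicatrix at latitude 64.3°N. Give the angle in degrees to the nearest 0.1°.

The equidistant cylindrical projection with φ₀ = 41.4° has h = 1 (meridians true) and k = cos φ₀ / cos φ along parallels.
At 64.3°: h = 1.000, k = 1.730; principal scales a = 1.730, b = 1.000.
sin(ω/2) = (a − b)/(a + b) = 0.7297/2.730 = 0.2673, so ω = 2 arcsin(0.2673) ≈ 31.0°.

31.0°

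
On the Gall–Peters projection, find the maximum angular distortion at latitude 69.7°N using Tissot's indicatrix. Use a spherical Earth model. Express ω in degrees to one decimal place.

75.5°

Gall–Peters is a cylindrical equal-area projection with standard parallels at ±45°. Cylindrical equal-area (φ₀ = 45°): h = cos φ / cos 45° along meridians, k = cos 45° / cos φ along parallels; h·k = 1.
At 69.7°: h = 0.4906, k = 2.038; principal scales a = 2.038, b = 0.4906.
sin(ω/2) = (a − b)/(a + b) = 1.548/2.529 = 0.6120, so ω = 2 arcsin(0.6120) ≈ 75.5°.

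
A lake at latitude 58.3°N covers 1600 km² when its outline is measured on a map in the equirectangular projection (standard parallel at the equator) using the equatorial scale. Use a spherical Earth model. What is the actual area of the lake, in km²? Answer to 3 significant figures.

841 km²

Plate carrée maps x = Rλ, y = Rφ. The meridian scale is h = 1 and the parallel scale is k = 1/cos φ = sec φ.
Areal scale = h·k = 1 × sec φ; at 58.3°, h = 1.000, k = 1.903, so h·k = 1.903.
True area = apparent / (areal scale) = 1600 / 1.903 ≈ 841 km².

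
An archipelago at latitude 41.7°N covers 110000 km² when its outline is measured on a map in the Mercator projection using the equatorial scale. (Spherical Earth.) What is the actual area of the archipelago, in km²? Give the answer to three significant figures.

61300 km²

For Mercator, h = k = sec φ (a conformal cylindrical projection has a single point scale, 1/cos φ).
Areal scale = k² = sec²φ = 1/cos²(41.7°) = 1/0.7466² = 1.794.
True area = apparent / (areal scale) = 110000 / 1.794 ≈ 61300 km².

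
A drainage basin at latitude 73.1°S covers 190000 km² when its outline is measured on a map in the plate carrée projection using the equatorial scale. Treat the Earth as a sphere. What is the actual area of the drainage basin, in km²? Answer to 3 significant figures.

In the plate carrée (x = Rλ, y = Rφ), meridians are true-scale (h = 1) and parallels are stretched by k = sec φ.
Areal scale = h·k = 1 × sec φ; at 73.1°, h = 1.000, k = 3.440, so h·k = 3.440.
True area = apparent / (areal scale) = 190000 / 3.440 ≈ 55200 km².

55200 km²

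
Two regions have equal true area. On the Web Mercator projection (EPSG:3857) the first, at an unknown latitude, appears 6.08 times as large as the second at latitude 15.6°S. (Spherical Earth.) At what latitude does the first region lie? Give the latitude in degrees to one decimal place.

67.0°

Mercator areal scale is sec²φ, so apparent-area ratio = sec²φ₁ / sec²φ₂ = cos²φ₂ / cos²φ₁.
cos²φ₂ / cos²φ₁ = 6.08  ⇒  cos φ₁ = cos 15.6° / √6.08 = 0.9632/2.466 = 0.3906.
φ₁ = arccos(0.3906) ≈ 67.0°.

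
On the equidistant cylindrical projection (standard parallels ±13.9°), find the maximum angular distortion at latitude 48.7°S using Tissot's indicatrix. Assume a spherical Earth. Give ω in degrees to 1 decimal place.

22.0°

In the equirectangular projection with standard parallel φ₀ = 13.9° (x = Rλ cos φ₀, y = Rφ), meridians are true-scale (h = 1) and the parallel scale is k = cos φ₀ / cos φ.
At 48.7°: h = 1.000, k = 1.471; principal scales a = 1.471, b = 1.000.
sin(ω/2) = (a − b)/(a + b) = 0.4708/2.471 = 0.1905, so ω = 2 arcsin(0.1905) ≈ 22.0°.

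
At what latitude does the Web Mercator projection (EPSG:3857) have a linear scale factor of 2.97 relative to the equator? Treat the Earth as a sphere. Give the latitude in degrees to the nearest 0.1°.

Mercator scale is k = sec φ = 1/cos φ.
1/cos φ = 2.97  ⇒  cos φ = 0.3367  ⇒  φ = arccos(0.3367) ≈ 70.3°.

70.3°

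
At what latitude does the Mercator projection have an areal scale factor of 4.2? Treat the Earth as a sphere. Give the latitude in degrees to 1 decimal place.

Mercator areal scale is sec²φ.
sec²φ = 4.2  ⇒  cos²φ = 0.2381  ⇒  cos φ = 0.4880.
φ = arccos(0.4880) ≈ 60.8°.

60.8°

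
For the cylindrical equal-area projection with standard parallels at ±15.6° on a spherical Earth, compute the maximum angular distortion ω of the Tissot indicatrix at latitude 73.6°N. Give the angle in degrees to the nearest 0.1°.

114.6°

For cylindrical equal-area with standard parallel φ₀, h = cos φ / cos φ₀ and k = cos φ₀ / cos φ, so h·k = 1.
At 73.6°: h = 0.2931, k = 3.411; principal scales a = 3.411, b = 0.2931.
sin(ω/2) = (a − b)/(a + b) = 3.118/3.704 = 0.8417, so ω = 2 arcsin(0.8417) ≈ 114.6°.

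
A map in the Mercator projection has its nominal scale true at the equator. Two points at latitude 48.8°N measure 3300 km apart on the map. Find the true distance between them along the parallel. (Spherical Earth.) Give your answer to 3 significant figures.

For Mercator, h = k = sec φ (a conformal cylindrical projection has a single point scale, 1/cos φ).
Along the parallel at 48.8°, map distances are exaggerated by k = sec 48.8° = 1.518.
True distance = 3300 / 1.518 = 3300 × cos 48.8° ≈ 2170 km.

2170 km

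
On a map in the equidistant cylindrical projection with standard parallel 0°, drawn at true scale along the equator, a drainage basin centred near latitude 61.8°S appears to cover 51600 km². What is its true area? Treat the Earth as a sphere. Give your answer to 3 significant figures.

In the plate carrée (x = Rλ, y = Rφ), meridians are true-scale (h = 1) and parallels are stretched by k = sec φ.
Areal scale = h·k = 1 × sec φ; at 61.8°, h = 1.000, k = 2.116, so h·k = 2.116.
True area = apparent / (areal scale) = 51600 / 2.116 ≈ 24400 km².

24400 km²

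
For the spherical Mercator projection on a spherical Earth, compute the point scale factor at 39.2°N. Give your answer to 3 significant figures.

1.29

For Mercator, h = k = sec φ (a conformal cylindrical projection has a single point scale, 1/cos φ).
k = 1/cos 39.2° = 1/0.7749 = 1.290.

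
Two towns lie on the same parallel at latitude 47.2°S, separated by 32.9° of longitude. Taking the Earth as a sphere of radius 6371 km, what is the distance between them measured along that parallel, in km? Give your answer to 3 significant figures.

Arc length along a parallel = R cos φ · Δλ (with Δλ in radians).
= 6371 × cos 47.2° × (32.9° × π/180) = 6371 × 0.6794 × 0.5742 ≈ 2490 km.

2490 km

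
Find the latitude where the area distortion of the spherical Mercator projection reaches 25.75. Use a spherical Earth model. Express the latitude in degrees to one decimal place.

78.6°

Mercator areal scale is sec²φ.
sec²φ = 25.75  ⇒  cos²φ = 0.03883  ⇒  cos φ = 0.1971.
φ = arccos(0.1971) ≈ 78.6°.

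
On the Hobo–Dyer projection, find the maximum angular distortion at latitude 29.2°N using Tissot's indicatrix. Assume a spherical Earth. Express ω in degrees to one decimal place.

Hobo–Dyer is a cylindrical equal-area projection with standard parallels at ±37.5°. A cylindrical equal-area projection with standard parallel φ₀ has meridian scale h = cos φ / cos φ₀ and parallel scale k = cos φ₀ / cos φ (so areas are preserved, h·k = 1).
At 29.2°: h = 1.100, k = 0.9088; principal scales a = 1.100, b = 0.9088.
sin(ω/2) = (a − b)/(a + b) = 0.1914/2.009 = 0.09529, so ω = 2 arcsin(0.09529) ≈ 10.9°.

10.9°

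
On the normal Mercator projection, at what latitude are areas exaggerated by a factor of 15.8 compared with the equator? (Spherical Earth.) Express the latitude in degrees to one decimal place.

75.4°

Mercator areal scale is sec²φ.
sec²φ = 15.8  ⇒  cos²φ = 0.06329  ⇒  cos φ = 0.2516.
φ = arccos(0.2516) ≈ 75.4°.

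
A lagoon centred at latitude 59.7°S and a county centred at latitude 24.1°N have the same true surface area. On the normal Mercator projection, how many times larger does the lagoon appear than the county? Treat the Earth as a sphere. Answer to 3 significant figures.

Mercator is conformal with k = sec φ, so areal scale = k² = sec²φ.
At 59.7°: sec²(59.7°) = 1/0.5045² = 3.929.
At 24.1°: sec²(24.1°) = 1/0.9128² = 1.200.
Ratio = 3.929/1.200 = cos²(24.1°)/cos²(59.7°) ≈ 3.27.

3.27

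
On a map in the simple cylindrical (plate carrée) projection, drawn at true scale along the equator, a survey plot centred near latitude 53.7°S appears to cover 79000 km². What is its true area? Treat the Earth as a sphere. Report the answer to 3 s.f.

46800 km²

Plate carrée maps x = Rλ, y = Rφ. The meridian scale is h = 1 and the parallel scale is k = 1/cos φ = sec φ.
Areal scale = h·k = 1 × sec φ; at 53.7°, h = 1.000, k = 1.689, so h·k = 1.689.
True area = apparent / (areal scale) = 79000 / 1.689 ≈ 46800 km².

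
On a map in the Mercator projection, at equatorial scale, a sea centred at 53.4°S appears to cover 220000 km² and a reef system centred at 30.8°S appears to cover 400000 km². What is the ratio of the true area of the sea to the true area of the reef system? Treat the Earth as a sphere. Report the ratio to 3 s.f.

0.265

Mercator's areal exaggeration is sec²φ; hence true area = (apparent area) · cos²φ.
True area of sea: 220000 × cos²(53.4°) = 220000 × 0.3555 = 78210 km².
True area of reef system: 400000 × cos²(30.8°) = 400000 × 0.7378 = 295100 km².
Ratio = 78210 / 295100 ≈ 0.265.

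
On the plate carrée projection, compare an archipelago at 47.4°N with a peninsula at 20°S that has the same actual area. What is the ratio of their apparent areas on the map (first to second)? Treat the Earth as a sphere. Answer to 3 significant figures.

1.39

Plate carrée maps x = Rλ, y = Rφ. The meridian scale is h = 1 and the parallel scale is k = 1/cos φ = sec φ.
Areal scale at 47.4°: h·k = 1.000 × 1.477 = 1.477.
Areal scale at 20°: h·k = 1.000 × 1.064 = 1.064.
Ratio = 1.477/1.064 ≈ 1.39.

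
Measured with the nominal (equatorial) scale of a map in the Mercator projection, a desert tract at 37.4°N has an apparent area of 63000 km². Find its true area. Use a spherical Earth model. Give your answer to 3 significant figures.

Mercator is conformal, so the point scale is isotropic: h = k = sec φ = 1/cos φ.
Areal scale = k² = sec²φ = 1/cos²(37.4°) = 1/0.7944² = 1.585.
True area = apparent / (areal scale) = 63000 / 1.585 ≈ 39800 km².

39800 km²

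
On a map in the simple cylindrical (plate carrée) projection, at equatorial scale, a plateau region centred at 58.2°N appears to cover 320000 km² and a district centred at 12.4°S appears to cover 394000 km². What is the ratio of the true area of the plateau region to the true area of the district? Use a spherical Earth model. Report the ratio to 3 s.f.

Plate carrée has h = 1 and k = sec φ, giving areal scale sec φ; true area = (apparent area) · cos φ.
True area of plateau region: 320000 × cos(58.2°) = 320000 × 0.5270 = 168600 km².
True area of district: 394000 × cos(12.4°) = 394000 × 0.9767 = 384800 km².
Ratio = 168600 / 384800 ≈ 0.438.

0.438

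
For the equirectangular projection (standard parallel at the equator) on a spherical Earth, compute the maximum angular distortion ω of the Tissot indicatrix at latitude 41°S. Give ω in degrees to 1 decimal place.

For the equirectangular projection with φ₀ = 0 (plate carrée), h = 1 along meridians and k = sec φ along parallels.
At 41°: h = 1.000, k = 1.325; principal scales a = 1.325, b = 1.000.
sin(ω/2) = (a − b)/(a + b) = 0.3250/2.325 = 0.1398, so ω = 2 arcsin(0.1398) ≈ 16.1°.

16.1°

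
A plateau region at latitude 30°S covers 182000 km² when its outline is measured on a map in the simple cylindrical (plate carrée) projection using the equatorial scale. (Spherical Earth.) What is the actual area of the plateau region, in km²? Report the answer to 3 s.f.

158000 km²

For the equirectangular projection with φ₀ = 0 (plate carrée), h = 1 along meridians and k = sec φ along parallels.
Areal scale = h·k = 1 × sec φ; at 30°, h = 1.000, k = 1.155, so h·k = 1.155.
True area = apparent / (areal scale) = 182000 / 1.155 ≈ 158000 km².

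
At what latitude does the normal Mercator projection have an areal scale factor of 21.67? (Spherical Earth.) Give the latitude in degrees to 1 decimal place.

77.6°

Mercator areal scale is sec²φ.
sec²φ = 21.67  ⇒  cos²φ = 0.04615  ⇒  cos φ = 0.2148.
φ = arccos(0.2148) ≈ 77.6°.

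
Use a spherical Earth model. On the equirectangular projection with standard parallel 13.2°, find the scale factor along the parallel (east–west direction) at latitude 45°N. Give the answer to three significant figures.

1.38

With standard parallel φ₀ = 13.2°, the equirectangular projection gives x = Rλ cos φ₀, y = Rφ, so h = 1 and k = cos 13.2° / cos φ.
k = cos 13.2° / cos 45° = 0.9736/0.7071 = 1.377.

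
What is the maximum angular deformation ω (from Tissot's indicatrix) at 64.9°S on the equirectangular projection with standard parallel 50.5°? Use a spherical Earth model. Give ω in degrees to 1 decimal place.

23.1°

With standard parallel φ₀ = 50.5°, the equirectangular projection gives x = Rλ cos φ₀, y = Rφ, so h = 1 and k = cos 50.5° / cos φ.
At 64.9°: h = 1.000, k = 1.499; principal scales a = 1.499, b = 1.000.
sin(ω/2) = (a − b)/(a + b) = 0.4995/2.499 = 0.1998, so ω = 2 arcsin(0.1998) ≈ 23.1°.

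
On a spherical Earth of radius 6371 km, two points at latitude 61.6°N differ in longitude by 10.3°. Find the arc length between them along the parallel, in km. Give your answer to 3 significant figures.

545 km

Arc length along a parallel = R cos φ · Δλ (with Δλ in radians).
= 6371 × cos 61.6° × (10.3° × π/180) = 6371 × 0.4756 × 0.1798 ≈ 545 km.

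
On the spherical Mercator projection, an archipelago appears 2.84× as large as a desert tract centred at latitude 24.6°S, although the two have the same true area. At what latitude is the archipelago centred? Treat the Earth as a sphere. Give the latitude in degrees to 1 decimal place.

On Mercator, (apparent₁)/(apparent₂) = sec²φ₁ / sec²φ₂ when true areas are equal.
cos²φ₂ / cos²φ₁ = 2.84  ⇒  cos φ₁ = cos 24.6° / √2.84 = 0.9092/1.685 = 0.5395.
φ₁ = arccos(0.5395) ≈ 57.3°.

57.3°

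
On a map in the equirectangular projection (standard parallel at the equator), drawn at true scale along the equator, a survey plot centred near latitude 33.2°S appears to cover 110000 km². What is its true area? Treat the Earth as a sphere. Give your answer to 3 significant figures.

92000 km²

Plate carrée maps x = Rλ, y = Rφ. The meridian scale is h = 1 and the parallel scale is k = 1/cos φ = sec φ.
Areal scale = h·k = 1 × sec φ; at 33.2°, h = 1.000, k = 1.195, so h·k = 1.195.
True area = apparent / (areal scale) = 110000 / 1.195 ≈ 92000 km².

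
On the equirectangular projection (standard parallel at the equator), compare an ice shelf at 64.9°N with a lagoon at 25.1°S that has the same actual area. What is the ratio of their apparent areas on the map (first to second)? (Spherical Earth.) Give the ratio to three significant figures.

2.13

In the plate carrée (x = Rλ, y = Rφ), meridians are true-scale (h = 1) and parallels are stretched by k = sec φ.
Areal scale at 64.9°: h·k = 1.000 × 2.357 = 2.357.
Areal scale at 25.1°: h·k = 1.000 × 1.104 = 1.104.
Ratio = 2.357/1.104 ≈ 2.13.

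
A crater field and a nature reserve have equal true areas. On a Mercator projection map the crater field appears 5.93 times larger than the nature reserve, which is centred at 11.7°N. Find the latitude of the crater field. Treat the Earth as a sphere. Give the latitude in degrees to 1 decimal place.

Mercator areal scale is sec²φ, so apparent-area ratio = sec²φ₁ / sec²φ₂ = cos²φ₂ / cos²φ₁.
cos²φ₂ / cos²φ₁ = 5.93  ⇒  cos φ₁ = cos 11.7° / √5.93 = 0.9792/2.435 = 0.4021.
φ₁ = arccos(0.4021) ≈ 66.3°.

66.3°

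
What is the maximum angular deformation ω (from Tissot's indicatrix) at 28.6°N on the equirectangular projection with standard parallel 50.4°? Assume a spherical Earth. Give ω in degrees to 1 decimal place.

With standard parallel φ₀ = 50.4°, the equirectangular projection gives x = Rλ cos φ₀, y = Rφ, so h = 1 and k = cos 50.4° / cos φ.
At 28.6°: h = 1.000, k = 0.7260; principal scales a = 1.000, b = 0.7260.
sin(ω/2) = (a − b)/(a + b) = 0.2740/1.726 = 0.1587, so ω = 2 arcsin(0.1587) ≈ 18.3°.

18.3°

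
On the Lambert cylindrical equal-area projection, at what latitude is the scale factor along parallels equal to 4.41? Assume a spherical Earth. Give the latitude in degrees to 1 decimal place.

76.9°

The Lambert cylindrical equal-area projection is the cylindrical equal-area projection with its standard parallel at the equator (φ₀ = 0). A cylindrical equal-area projection with standard parallel φ₀ has meridian scale h = cos φ / cos φ₀ and parallel scale k = cos φ₀ / cos φ (so areas are preserved, h·k = 1).
k = cos φ₀ / cos φ = 4.41  ⇒  cos φ = cos 0° / 4.41 = 0.2268.
φ = arccos(0.2268) ≈ 76.9°.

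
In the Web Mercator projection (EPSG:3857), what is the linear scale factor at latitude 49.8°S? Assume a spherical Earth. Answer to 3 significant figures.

1.55

Mercator is conformal, so the point scale is isotropic: h = k = sec φ = 1/cos φ.
k = 1/cos 49.8° = 1/0.6455 = 1.549.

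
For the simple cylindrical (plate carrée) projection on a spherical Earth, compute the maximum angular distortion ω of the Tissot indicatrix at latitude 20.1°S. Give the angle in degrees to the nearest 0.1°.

3.6°

Plate carrée maps x = Rλ, y = Rφ. The meridian scale is h = 1 and the parallel scale is k = 1/cos φ = sec φ.
At 20.1°: h = 1.000, k = 1.065; principal scales a = 1.065, b = 1.000.
sin(ω/2) = (a − b)/(a + b) = 0.06486/2.065 = 0.03141, so ω = 2 arcsin(0.03141) ≈ 3.6°.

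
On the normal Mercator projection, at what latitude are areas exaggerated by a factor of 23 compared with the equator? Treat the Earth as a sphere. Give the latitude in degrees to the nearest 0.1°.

78.0°

Mercator areal scale is sec²φ.
sec²φ = 23  ⇒  cos²φ = 0.04348  ⇒  cos φ = 0.2085.
φ = arccos(0.2085) ≈ 78.0°.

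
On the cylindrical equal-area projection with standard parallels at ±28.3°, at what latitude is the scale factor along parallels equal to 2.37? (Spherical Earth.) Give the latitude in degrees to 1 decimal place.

68.2°

For cylindrical equal-area with standard parallel φ₀, h = cos φ / cos φ₀ and k = cos φ₀ / cos φ, so h·k = 1.
k = cos φ₀ / cos φ = 2.37  ⇒  cos φ = cos 28.3° / 2.37 = 0.3715.
φ = arccos(0.3715) ≈ 68.2°.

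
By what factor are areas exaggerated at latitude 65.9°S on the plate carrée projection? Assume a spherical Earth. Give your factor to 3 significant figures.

2.45

In the plate carrée (x = Rλ, y = Rφ), meridians are true-scale (h = 1) and parallels are stretched by k = sec φ.
Areal scale = h·k = 1 × sec φ; at 65.9°, h = 1.000, k = 2.449, so h·k = 2.449.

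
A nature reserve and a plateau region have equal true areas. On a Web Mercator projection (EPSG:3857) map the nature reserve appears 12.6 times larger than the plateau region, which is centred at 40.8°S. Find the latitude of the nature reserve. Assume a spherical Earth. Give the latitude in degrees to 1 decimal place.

On Mercator, (apparent₁)/(apparent₂) = sec²φ₁ / sec²φ₂ when true areas are equal.
cos²φ₂ / cos²φ₁ = 12.6  ⇒  cos φ₁ = cos 40.8° / √12.6 = 0.7570/3.550 = 0.2133.
φ₁ = arccos(0.2133) ≈ 77.7°.

77.7°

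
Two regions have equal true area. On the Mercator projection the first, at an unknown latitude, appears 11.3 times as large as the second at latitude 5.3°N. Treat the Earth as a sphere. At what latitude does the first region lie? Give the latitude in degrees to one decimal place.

72.8°

For equal true areas on Mercator, apparent areas scale as sec²φ, so the ratio is cos²φ₂ / cos²φ₁.
cos²φ₂ / cos²φ₁ = 11.3  ⇒  cos φ₁ = cos 5.3° / √11.3 = 0.9957/3.362 = 0.2962.
φ₁ = arccos(0.2962) ≈ 72.8°.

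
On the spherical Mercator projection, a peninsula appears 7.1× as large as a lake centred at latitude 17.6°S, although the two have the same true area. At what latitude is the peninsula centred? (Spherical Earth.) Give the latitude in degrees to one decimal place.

For equal true areas on Mercator, apparent areas scale as sec²φ, so the ratio is cos²φ₂ / cos²φ₁.
cos²φ₂ / cos²φ₁ = 7.1  ⇒  cos φ₁ = cos 17.6° / √7.1 = 0.9532/2.665 = 0.3577.
φ₁ = arccos(0.3577) ≈ 69.0°.

69.0°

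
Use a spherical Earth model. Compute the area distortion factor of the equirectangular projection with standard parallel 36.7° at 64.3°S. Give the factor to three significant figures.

The equidistant cylindrical projection with φ₀ = 36.7° has h = 1 (meridians true) and k = cos φ₀ / cos φ along parallels.
Areal scale = h·k = 1 × cos φ₀ / cos φ; at 64.3°, h = 1.000, k = 1.849, so h·k = 1.849.

1.85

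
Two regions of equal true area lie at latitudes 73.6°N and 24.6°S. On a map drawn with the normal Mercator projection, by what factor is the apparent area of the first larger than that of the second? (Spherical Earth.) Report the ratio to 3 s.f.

10.4

Mercator areal scale is sec²φ.
At 73.6°: sec²(73.6°) = 1/0.2823² = 12.54.
At 24.6°: sec²(24.6°) = 1/0.9092² = 1.210.
Ratio = 12.54/1.210 = cos²(24.6°)/cos²(73.6°) ≈ 10.4.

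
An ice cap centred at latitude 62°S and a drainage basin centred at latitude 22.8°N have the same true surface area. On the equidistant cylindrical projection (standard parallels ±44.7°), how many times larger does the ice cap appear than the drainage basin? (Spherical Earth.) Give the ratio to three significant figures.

1.96

In the equirectangular projection with standard parallel φ₀ = 44.7° (x = Rλ cos φ₀, y = Rφ), meridians are true-scale (h = 1) and the parallel scale is k = cos φ₀ / cos φ.
Areal scale at 62°: h·k = 1.000 × 1.514 = 1.514.
Areal scale at 22.8°: h·k = 1.000 × 0.7710 = 0.7710.
Ratio = 1.514/0.7710 ≈ 1.96.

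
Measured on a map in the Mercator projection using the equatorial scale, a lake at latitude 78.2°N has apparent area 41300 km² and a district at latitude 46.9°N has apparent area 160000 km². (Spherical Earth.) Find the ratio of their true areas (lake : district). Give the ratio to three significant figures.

0.0231

Since Mercator area scale is 1/cos²φ, the true area equals the apparent area multiplied by cos²φ.
True area of lake: 41300 × cos²(78.2°) = 41300 × 0.04182 = 1727 km².
True area of district: 160000 × cos²(46.9°) = 160000 × 0.4669 = 74700 km².
Ratio = 1727 / 74700 ≈ 0.0231.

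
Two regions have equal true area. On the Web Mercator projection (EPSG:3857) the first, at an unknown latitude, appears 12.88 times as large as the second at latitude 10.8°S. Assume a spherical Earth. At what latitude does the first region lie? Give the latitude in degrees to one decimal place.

Mercator areal scale is sec²φ, so apparent-area ratio = sec²φ₁ / sec²φ₂ = cos²φ₂ / cos²φ₁.
cos²φ₂ / cos²φ₁ = 12.88  ⇒  cos φ₁ = cos 10.8° / √12.88 = 0.9823/3.589 = 0.2737.
φ₁ = arccos(0.2737) ≈ 74.1°.

74.1°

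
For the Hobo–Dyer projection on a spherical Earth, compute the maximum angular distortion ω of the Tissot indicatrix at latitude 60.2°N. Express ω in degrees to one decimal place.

The Hobo–Dyer projection is cylindrical equal-area with φ₀ = 37.5°. A cylindrical equal-area projection with standard parallel φ₀ has meridian scale h = cos φ / cos φ₀ and parallel scale k = cos φ₀ / cos φ (so areas are preserved, h·k = 1).
At 60.2°: h = 0.6264, k = 1.596; principal scales a = 1.596, b = 0.6264.
sin(ω/2) = (a − b)/(a + b) = 0.9699/2.223 = 0.4364, so ω = 2 arcsin(0.4364) ≈ 51.7°.

51.7°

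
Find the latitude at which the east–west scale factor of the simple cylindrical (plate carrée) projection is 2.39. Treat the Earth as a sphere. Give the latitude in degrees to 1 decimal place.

Plate carrée: h = 1, k = sec φ along parallels.
sec φ = 2.39  ⇒  cos φ = 0.4184  ⇒  φ ≈ 65.3°.

65.3°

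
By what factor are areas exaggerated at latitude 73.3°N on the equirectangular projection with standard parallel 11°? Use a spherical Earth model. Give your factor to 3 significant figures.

3.42

In the equirectangular projection with standard parallel φ₀ = 11° (x = Rλ cos φ₀, y = Rφ), meridians are true-scale (h = 1) and the parallel scale is k = cos φ₀ / cos φ.
Areal scale = h·k = 1 × cos φ₀ / cos φ; at 73.3°, h = 1.000, k = 3.416, so h·k = 3.416.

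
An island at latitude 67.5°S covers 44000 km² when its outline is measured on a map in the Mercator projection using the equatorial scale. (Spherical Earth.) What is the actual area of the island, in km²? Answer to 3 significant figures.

6440 km²

The Mercator projection is conformal; its linear scale factor is the same in every direction and equals sec φ = 1/cos φ.
Areal scale = k² = sec²φ = 1/cos²(67.5°) = 1/0.3827² = 6.828.
True area = apparent / (areal scale) = 44000 / 6.828 ≈ 6440 km².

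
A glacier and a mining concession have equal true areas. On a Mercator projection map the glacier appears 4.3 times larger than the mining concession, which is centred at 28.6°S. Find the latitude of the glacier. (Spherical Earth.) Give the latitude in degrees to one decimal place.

On Mercator, (apparent₁)/(apparent₂) = sec²φ₁ / sec²φ₂ when true areas are equal.
cos²φ₂ / cos²φ₁ = 4.3  ⇒  cos φ₁ = cos 28.6° / √4.3 = 0.8780/2.074 = 0.4234.
φ₁ = arccos(0.4234) ≈ 65.0°.

65.0°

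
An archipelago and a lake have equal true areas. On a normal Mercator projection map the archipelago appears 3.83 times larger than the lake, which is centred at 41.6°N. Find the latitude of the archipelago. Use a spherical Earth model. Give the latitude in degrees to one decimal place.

67.5°

On Mercator, (apparent₁)/(apparent₂) = sec²φ₁ / sec²φ₂ when true areas are equal.
cos²φ₂ / cos²φ₁ = 3.83  ⇒  cos φ₁ = cos 41.6° / √3.83 = 0.7478/1.957 = 0.3821.
φ₁ = arccos(0.3821) ≈ 67.5°.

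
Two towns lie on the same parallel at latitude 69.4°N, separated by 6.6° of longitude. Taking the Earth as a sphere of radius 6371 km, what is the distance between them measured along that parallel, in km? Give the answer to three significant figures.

258 km

Arc length along a parallel = R cos φ · Δλ (with Δλ in radians).
= 6371 × cos 69.4° × (6.6° × π/180) = 6371 × 0.3518 × 0.1152 ≈ 258 km.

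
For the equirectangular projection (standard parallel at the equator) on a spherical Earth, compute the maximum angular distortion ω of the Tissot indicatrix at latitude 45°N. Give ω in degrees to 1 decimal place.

Plate carrée maps x = Rλ, y = Rφ. The meridian scale is h = 1 and the parallel scale is k = 1/cos φ = sec φ.
At 45°: h = 1.000, k = 1.414; principal scales a = 1.414, b = 1.000.
sin(ω/2) = (a − b)/(a + b) = 0.4142/2.414 = 0.1716, so ω = 2 arcsin(0.1716) ≈ 19.8°.

19.8°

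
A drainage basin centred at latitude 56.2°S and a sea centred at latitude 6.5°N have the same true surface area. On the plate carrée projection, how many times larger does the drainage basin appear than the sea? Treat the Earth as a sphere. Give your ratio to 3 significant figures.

1.79

Plate carrée maps x = Rλ, y = Rφ. The meridian scale is h = 1 and the parallel scale is k = 1/cos φ = sec φ.
Areal scale at 56.2°: h·k = 1.000 × 1.798 = 1.798.
Areal scale at 6.5°: h·k = 1.000 × 1.006 = 1.006.
Ratio = 1.798/1.006 ≈ 1.79.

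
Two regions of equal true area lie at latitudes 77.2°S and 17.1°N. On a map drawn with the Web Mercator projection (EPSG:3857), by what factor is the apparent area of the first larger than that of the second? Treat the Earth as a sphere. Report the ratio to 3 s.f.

On Mercator, area is exaggerated by sec²φ = 1/cos²φ.
At 77.2°: sec²(77.2°) = 1/0.2215² = 20.37.
At 17.1°: sec²(17.1°) = 1/0.9558² = 1.095.
Ratio = 20.37/1.095 = cos²(17.1°)/cos²(77.2°) ≈ 18.6.

18.6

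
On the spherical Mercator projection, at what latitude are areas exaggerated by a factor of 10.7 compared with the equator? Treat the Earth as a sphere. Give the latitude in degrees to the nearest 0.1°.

Mercator areal scale is sec²φ.
sec²φ = 10.7  ⇒  cos²φ = 0.09346  ⇒  cos φ = 0.3057.
φ = arccos(0.3057) ≈ 72.2°.

72.2°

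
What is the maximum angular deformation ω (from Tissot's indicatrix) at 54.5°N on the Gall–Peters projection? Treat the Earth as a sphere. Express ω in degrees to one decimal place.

22.4°

Gall–Peters is a cylindrical equal-area projection with standard parallels at ±45°. For cylindrical equal-area with standard parallel φ₀, h = cos φ / cos φ₀ and k = cos φ₀ / cos φ, so h·k = 1.
At 54.5°: h = 0.8212, k = 1.218; principal scales a = 1.218, b = 0.8212.
sin(ω/2) = (a − b)/(a + b) = 0.3964/2.039 = 0.1944, so ω = 2 arcsin(0.1944) ≈ 22.4°.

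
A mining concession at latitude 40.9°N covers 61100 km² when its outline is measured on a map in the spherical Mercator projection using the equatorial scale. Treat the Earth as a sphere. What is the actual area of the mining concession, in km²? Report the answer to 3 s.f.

34900 km²

For Mercator, h = k = sec φ (a conformal cylindrical projection has a single point scale, 1/cos φ).
Areal scale = k² = sec²φ = 1/cos²(40.9°) = 1/0.7559² = 1.750.
True area = apparent / (areal scale) = 61100 / 1.750 ≈ 34900 km².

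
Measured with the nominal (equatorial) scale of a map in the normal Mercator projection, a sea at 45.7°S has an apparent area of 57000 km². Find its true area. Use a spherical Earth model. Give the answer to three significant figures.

The Mercator projection is conformal; its linear scale factor is the same in every direction and equals sec φ = 1/cos φ.
Areal scale = k² = sec²φ = 1/cos²(45.7°) = 1/0.6984² = 2.050.
True area = apparent / (areal scale) = 57000 / 2.050 ≈ 27800 km².

27800 km²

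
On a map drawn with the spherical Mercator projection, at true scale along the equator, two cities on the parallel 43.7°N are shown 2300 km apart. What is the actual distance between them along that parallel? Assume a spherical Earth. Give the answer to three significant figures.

Mercator is conformal, so the point scale is isotropic: h = k = sec φ = 1/cos φ.
Along the parallel at 43.7°, map distances are exaggerated by k = sec 43.7° = 1.383.
True distance = 2300 / 1.383 = 2300 × cos 43.7° ≈ 1660 km.

1660 km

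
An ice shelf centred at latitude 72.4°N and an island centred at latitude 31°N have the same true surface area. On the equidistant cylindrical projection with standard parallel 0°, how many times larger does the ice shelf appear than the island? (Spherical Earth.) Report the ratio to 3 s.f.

2.83

For the equirectangular projection with φ₀ = 0 (plate carrée), h = 1 along meridians and k = sec φ along parallels.
Areal scale at 72.4°: h·k = 1.000 × 3.307 = 3.307.
Areal scale at 31°: h·k = 1.000 × 1.167 = 1.167.
Ratio = 3.307/1.167 ≈ 2.83.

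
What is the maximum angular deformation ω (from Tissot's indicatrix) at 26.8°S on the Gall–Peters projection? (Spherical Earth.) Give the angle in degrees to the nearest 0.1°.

26.5°

The Gall–Peters projection is cylindrical equal-area with φ₀ = 45°. A cylindrical equal-area projection with standard parallel φ₀ has meridian scale h = cos φ / cos φ₀ and parallel scale k = cos φ₀ / cos φ (so areas are preserved, h·k = 1).
At 26.8°: h = 1.262, k = 0.7922; principal scales a = 1.262, b = 0.7922.
sin(ω/2) = (a − b)/(a + b) = 0.4701/2.055 = 0.2288, so ω = 2 arcsin(0.2288) ≈ 26.5°.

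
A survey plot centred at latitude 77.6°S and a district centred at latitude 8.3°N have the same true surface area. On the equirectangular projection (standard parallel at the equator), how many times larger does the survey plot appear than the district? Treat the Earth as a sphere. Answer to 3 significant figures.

For the equirectangular projection with φ₀ = 0 (plate carrée), h = 1 along meridians and k = sec φ along parallels.
Areal scale at 77.6°: h·k = 1.000 × 4.657 = 4.657.
Areal scale at 8.3°: h·k = 1.000 × 1.011 = 1.011.
Ratio = 4.657/1.011 ≈ 4.61.

4.61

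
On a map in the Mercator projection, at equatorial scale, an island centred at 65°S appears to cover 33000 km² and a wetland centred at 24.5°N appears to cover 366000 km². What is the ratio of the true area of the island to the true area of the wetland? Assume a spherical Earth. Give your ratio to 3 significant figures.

Mercator's areal exaggeration is sec²φ; hence true area = (apparent area) · cos²φ.
True area of island: 33000 × cos²(65°) = 33000 × 0.1786 = 5894 km².
True area of wetland: 366000 × cos²(24.5°) = 366000 × 0.8280 = 303100 km².
Ratio = 5894 / 303100 ≈ 0.0194.

0.0194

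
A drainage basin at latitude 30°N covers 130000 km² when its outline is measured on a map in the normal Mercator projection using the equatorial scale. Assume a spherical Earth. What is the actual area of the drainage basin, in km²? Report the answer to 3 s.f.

For Mercator, h = k = sec φ (a conformal cylindrical projection has a single point scale, 1/cos φ).
Areal scale = k² = sec²φ = 1/cos²(30°) = 1/0.8660² = 1.333.
True area = apparent / (areal scale) = 130000 / 1.333 ≈ 97500 km².

97500 km²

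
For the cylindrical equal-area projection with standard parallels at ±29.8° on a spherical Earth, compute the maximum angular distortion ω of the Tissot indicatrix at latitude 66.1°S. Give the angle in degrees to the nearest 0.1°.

Cylindrical equal-area (φ₀ = 29.8°): h = cos φ / cos 29.8° along meridians, k = cos 29.8° / cos φ along parallels; h·k = 1.
At 66.1°: h = 0.4669, k = 2.142; principal scales a = 2.142, b = 0.4669.
sin(ω/2) = (a − b)/(a + b) = 1.675/2.609 = 0.6421, so ω = 2 arcsin(0.6421) ≈ 79.9°.

79.9°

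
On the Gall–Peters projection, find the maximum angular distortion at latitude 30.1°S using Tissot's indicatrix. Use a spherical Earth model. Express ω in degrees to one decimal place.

23.0°

The Gall–Peters projection is cylindrical equal-area with φ₀ = 45°. For cylindrical equal-area with standard parallel φ₀, h = cos φ / cos φ₀ and k = cos φ₀ / cos φ, so h·k = 1.
At 30.1°: h = 1.224, k = 0.8173; principal scales a = 1.224, b = 0.8173.
sin(ω/2) = (a − b)/(a + b) = 0.4062/2.041 = 0.1990, so ω = 2 arcsin(0.1990) ≈ 23.0°.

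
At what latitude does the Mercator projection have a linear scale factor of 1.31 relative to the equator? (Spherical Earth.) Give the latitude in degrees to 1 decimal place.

40.2°

Mercator scale is k = sec φ = 1/cos φ.
1/cos φ = 1.31  ⇒  cos φ = 0.7634  ⇒  φ = arccos(0.7634) ≈ 40.2°.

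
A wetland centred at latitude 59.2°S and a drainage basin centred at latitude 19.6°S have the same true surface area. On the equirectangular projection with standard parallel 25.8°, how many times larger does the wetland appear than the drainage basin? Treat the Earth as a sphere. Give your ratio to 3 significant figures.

With standard parallel φ₀ = 25.8°, the equirectangular projection gives x = Rλ cos φ₀, y = Rφ, so h = 1 and k = cos 25.8° / cos φ.
Areal scale at 59.2°: h·k = 1.000 × 1.758 = 1.758.
Areal scale at 19.6°: h·k = 1.000 × 0.9557 = 0.9557.
Ratio = 1.758/0.9557 ≈ 1.84.

1.84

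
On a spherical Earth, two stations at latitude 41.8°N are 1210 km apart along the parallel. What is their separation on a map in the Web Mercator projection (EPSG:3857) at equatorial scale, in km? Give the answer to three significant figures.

1620 km

The Mercator projection is conformal; its linear scale factor is the same in every direction and equals sec φ = 1/cos φ.
Along the parallel, k = sec 41.8° = 1/0.7455 = 1.341.
Map distance = 1210 × 1.341 ≈ 1620 km.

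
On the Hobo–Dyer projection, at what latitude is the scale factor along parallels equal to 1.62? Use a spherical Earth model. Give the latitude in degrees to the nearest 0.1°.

The Hobo–Dyer projection is cylindrical equal-area with φ₀ = 37.5°. A cylindrical equal-area projection with standard parallel φ₀ has meridian scale h = cos φ / cos φ₀ and parallel scale k = cos φ₀ / cos φ (so areas are preserved, h·k = 1).
k = cos φ₀ / cos φ = 1.62  ⇒  cos φ = cos 37.5° / 1.62 = 0.4897.
φ = arccos(0.4897) ≈ 60.7°.

60.7°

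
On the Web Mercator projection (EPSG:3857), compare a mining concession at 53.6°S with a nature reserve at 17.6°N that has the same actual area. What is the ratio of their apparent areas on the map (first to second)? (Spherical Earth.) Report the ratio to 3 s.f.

Mercator is conformal with k = sec φ, so areal scale = k² = sec²φ.
At 53.6°: sec²(53.6°) = 1/0.5934² = 2.840.
At 17.6°: sec²(17.6°) = 1/0.9532² = 1.101.
Ratio = 2.840/1.101 = cos²(17.6°)/cos²(53.6°) ≈ 2.58.

2.58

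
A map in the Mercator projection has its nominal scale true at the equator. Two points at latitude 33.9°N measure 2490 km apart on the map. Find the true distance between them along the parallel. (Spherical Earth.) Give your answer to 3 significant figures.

Mercator is conformal, so the point scale is isotropic: h = k = sec φ = 1/cos φ.
Along the parallel at 33.9°, map distances are exaggerated by k = sec 33.9° = 1.205.
True distance = 2490 / 1.205 = 2490 × cos 33.9° ≈ 2070 km.

2070 km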